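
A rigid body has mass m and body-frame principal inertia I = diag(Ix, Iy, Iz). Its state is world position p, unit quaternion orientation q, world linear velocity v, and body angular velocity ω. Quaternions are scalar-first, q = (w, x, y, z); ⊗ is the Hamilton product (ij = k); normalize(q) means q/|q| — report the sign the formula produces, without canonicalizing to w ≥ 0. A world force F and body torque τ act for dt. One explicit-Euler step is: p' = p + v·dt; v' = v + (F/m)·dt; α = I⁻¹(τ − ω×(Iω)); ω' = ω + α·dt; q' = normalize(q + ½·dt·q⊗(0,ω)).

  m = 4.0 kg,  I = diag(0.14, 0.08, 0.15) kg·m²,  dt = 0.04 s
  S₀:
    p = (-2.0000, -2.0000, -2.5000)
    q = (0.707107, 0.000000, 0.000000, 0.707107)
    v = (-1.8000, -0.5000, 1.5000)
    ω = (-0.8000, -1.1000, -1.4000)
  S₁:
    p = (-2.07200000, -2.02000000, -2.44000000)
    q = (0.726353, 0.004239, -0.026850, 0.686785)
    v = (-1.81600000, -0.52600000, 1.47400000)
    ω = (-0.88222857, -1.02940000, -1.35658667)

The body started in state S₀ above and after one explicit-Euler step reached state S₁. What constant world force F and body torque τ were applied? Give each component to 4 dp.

v₁ − v₀ = (-0.01600000, -0.02600000, -0.02600000)
F = m·Δv/dt = (-1.6000, -2.6000, -2.6000)
rate change Δω = (-0.08222857, 0.07060000, 0.04341333)
τ = I·(Δω/dt) + ω₀×(Iω₀) = (-0.1800, 0.1300, 0.1100)

F = (-1.6000, -2.6000, -2.6000)
τ = (-0.1800, 0.1300, 0.1100)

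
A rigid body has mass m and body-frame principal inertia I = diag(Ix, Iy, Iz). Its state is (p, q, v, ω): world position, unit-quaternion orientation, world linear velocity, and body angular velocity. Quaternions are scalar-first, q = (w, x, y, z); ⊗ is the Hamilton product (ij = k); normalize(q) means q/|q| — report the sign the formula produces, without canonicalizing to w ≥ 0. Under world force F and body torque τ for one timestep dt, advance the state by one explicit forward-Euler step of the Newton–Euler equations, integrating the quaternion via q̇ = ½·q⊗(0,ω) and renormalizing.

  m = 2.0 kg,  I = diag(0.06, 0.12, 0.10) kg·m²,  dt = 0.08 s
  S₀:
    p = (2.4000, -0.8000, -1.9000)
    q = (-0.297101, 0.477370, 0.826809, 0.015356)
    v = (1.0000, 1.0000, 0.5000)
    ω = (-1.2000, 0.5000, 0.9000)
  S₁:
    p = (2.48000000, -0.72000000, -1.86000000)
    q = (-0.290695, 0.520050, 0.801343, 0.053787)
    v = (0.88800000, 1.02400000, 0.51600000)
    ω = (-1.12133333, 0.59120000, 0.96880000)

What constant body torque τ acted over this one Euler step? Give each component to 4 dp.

τ = (0.0500, 0.1800, 0.0500)

ω₁ − ω₀ = (0.07866667, 0.09120000, 0.06880000)
gyro term ω₀×Iω₀ = (-0.0090, 0.0432, -0.0360)
I·α + gyro = (0.0500, 0.1800, 0.0500)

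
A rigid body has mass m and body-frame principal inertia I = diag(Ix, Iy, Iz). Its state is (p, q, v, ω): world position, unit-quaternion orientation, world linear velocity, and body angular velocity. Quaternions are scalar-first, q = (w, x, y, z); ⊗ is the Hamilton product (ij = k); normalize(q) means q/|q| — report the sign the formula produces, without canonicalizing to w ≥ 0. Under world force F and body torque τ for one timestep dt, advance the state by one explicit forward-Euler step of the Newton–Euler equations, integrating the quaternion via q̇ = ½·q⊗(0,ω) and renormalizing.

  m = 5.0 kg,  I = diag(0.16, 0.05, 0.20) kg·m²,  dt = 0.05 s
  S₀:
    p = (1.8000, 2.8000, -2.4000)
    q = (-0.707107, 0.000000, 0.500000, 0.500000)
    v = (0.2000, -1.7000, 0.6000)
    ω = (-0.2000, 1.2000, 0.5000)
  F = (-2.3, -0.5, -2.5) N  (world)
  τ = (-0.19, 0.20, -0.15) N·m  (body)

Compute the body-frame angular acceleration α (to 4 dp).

precession coupling ω×(Iω) = (0.0900, 0.0040, 0.0264)
(τ − ω×Iω)/I = (-1.7500, 3.9200, -0.8820)

α = (-1.7500, 3.9200, -0.8820)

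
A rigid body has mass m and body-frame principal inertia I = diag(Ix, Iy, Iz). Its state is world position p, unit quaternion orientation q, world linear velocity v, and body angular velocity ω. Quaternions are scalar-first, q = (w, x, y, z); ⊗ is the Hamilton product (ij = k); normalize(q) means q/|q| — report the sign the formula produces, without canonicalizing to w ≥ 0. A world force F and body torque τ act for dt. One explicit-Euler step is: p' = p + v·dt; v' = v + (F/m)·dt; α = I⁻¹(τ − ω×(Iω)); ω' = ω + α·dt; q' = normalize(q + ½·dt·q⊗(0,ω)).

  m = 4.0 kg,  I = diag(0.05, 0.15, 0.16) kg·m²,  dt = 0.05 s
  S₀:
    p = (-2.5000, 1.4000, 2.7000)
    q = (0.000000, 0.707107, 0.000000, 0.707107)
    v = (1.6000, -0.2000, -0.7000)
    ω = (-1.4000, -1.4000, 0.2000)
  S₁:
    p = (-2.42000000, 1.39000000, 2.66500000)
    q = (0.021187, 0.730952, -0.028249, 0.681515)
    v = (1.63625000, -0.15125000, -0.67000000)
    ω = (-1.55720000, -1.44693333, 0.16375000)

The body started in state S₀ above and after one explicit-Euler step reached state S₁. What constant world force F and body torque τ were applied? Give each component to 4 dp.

Δω = ω₁−ω₀ = (-0.15720000, -0.04693333, -0.03625000)
precession coupling = (-0.0028, 0.0308, 0.1960)
applied torque τ = (-0.1600, -0.1100, 0.0800)
Δv = v₁−v₀ = (0.03625000, 0.04875000, 0.03000000)
m·(v₁−v₀)/dt = (2.9000, 3.9000, 2.4000)

F = (2.9000, 3.9000, 2.4000)
τ = (-0.1600, -0.1100, 0.0800)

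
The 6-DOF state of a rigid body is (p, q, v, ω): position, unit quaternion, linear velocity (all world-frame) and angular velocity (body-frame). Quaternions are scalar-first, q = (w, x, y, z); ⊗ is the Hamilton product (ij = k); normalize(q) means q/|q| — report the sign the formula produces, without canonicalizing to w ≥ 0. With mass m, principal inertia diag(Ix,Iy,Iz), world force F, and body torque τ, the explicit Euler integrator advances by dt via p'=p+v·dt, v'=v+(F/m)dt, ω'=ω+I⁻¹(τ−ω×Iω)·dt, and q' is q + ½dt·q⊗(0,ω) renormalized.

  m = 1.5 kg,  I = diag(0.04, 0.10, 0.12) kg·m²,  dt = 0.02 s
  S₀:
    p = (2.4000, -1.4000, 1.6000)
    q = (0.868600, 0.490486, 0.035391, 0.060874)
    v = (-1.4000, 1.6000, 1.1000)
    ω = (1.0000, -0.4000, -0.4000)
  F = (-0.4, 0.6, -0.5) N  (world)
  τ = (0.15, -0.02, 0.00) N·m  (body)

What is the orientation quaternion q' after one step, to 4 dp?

Hamilton product q⊗(0,ω) = (-0.4519800, 0.8787932, -0.0903716, -0.5790254)
q + ½dt·q⊗(0,ω), renormalized = (0.8640, 0.4992, 0.0345, 0.0551)

q' = (0.8640, 0.4992, 0.0345, 0.0551)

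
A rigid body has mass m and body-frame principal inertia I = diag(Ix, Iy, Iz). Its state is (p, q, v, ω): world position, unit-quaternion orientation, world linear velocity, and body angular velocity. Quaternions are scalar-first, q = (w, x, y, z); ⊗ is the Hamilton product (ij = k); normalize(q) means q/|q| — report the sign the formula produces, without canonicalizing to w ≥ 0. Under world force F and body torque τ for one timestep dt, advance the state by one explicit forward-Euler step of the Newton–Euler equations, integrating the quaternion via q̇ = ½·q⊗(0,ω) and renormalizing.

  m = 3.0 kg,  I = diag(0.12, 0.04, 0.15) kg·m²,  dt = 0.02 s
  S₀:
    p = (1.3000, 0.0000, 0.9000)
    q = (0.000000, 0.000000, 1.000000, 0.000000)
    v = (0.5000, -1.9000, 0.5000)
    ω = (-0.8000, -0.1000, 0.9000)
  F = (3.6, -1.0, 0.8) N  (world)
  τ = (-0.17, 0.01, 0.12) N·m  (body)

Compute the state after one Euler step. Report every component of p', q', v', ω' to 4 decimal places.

(τ − ω×Iω)/I = (-1.3342, -0.2900, 0.8427)
ω' = ω + α·dt = (-0.8267, -0.1058, 0.9169)
Hamilton product q⊗(0,ω) = (0.1000000, 0.9000000, 0.0000000, 0.8000000)
q' = normalize(q + ½dt·q⊗(0,ω)) = (0.0010, 0.0090, 0.9999, 0.0080)
linear accel F/m = (1.2000, -0.3333, 0.2667)
p + v·dt = (1.3100, -0.0380, 0.9100)
v' = v + a·dt = (0.5240, -1.9067, 0.5053)

p' = (1.3100, -0.0380, 0.9100)
q' = (0.0010, 0.0090, 0.9999, 0.0080)
v' = (0.5240, -1.9067, 0.5053)
ω' = (-0.8267, -0.1058, 0.9169)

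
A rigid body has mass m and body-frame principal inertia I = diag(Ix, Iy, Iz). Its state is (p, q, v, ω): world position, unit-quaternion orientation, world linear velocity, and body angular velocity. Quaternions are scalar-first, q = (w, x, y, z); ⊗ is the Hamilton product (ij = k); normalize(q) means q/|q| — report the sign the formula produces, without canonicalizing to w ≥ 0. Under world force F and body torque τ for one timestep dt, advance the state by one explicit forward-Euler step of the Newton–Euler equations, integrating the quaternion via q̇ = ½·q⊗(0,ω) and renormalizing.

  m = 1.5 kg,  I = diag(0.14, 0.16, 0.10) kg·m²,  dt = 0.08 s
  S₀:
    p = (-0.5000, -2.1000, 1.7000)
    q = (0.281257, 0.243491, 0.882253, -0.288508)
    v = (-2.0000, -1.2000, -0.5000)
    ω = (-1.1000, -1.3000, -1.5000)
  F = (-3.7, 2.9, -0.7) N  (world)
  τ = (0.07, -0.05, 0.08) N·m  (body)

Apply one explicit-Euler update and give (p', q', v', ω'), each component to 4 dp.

p' = (-0.6600, -2.1960, 1.6600)
q' = (0.3192, 0.1625, 0.8913, -0.2781)
v' = (-2.1973, -1.0453, -0.5373)
ω' = (-0.9931, -1.3580, -1.4589)

gyro term ω×Iω = (-0.1170, 0.0660, 0.0286)
angular accel α = (1.3357, -0.7250, 0.5140)
ω' = ω + α·dt = (-0.9931, -1.3580, -1.4589)
2q̇ = q⊗(0,ω) = (0.9820070, -2.0078226, 0.3169612, 0.2320545)
q' = normalize(q + ½dt·q⊗(0,ω)) = (0.3192, 0.1625, 0.8913, -0.2781)
a = F/m = (-2.4667, 1.9333, -0.4667)
p + v·dt = (-0.6600, -2.1960, 1.6600)
new velocity v' = (-2.1973, -1.0453, -0.5373)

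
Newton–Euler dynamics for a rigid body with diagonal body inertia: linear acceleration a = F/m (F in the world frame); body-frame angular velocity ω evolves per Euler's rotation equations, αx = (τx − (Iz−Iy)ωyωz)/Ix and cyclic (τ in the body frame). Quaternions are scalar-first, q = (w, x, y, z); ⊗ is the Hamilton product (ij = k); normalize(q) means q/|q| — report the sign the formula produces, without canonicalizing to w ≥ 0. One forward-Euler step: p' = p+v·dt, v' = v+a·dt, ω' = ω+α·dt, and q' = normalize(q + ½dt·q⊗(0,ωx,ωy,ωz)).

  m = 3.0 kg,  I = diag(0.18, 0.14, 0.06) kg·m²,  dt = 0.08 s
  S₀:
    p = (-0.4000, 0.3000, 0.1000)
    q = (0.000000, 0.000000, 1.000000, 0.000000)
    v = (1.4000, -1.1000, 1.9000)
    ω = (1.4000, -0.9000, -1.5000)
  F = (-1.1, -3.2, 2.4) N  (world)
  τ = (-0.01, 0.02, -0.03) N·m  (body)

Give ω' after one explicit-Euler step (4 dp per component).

gyro term ω×Iω = (-0.1080, -0.2520, 0.0504)
α = I⁻¹(τ − ω×Iω) = (0.5444, 1.9429, -1.3400)
new body rate ω' = (1.4436, -0.7446, -1.6072)

ω' = (1.4436, -0.7446, -1.6072)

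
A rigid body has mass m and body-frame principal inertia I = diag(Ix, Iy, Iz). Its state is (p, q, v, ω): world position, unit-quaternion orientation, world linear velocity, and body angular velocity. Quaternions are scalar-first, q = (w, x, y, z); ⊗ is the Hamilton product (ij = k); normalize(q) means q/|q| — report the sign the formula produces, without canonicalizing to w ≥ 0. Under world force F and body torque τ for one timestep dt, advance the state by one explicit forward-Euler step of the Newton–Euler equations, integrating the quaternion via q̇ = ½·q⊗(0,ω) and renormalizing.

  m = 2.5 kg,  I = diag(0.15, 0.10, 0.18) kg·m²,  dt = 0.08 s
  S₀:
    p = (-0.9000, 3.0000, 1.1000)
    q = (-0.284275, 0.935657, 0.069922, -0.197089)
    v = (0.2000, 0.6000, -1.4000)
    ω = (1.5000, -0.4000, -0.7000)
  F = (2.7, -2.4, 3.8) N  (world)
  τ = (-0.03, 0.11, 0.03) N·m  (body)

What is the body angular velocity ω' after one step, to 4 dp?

gyro term ω×Iω = (0.0224, 0.0315, 0.0300)
α = I⁻¹(τ − ω×Iω) = (-0.3493, 0.7850, 0.0000)
ω' = ω + α·dt = (1.4721, -0.3372, -0.7000)

ω' = (1.4721, -0.3372, -0.7000)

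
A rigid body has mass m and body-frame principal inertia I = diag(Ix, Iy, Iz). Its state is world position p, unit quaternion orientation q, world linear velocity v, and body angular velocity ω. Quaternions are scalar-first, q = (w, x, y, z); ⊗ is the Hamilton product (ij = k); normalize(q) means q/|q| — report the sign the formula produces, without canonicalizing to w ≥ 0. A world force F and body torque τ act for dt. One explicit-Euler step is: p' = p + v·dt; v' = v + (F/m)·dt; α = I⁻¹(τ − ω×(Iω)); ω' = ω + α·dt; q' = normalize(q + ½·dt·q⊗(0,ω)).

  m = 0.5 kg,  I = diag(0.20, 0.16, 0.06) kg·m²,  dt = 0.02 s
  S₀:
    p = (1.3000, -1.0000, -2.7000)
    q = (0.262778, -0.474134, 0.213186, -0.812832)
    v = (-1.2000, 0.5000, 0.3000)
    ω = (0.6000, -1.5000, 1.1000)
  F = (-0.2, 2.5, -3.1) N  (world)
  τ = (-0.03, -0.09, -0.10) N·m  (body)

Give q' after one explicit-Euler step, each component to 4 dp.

q' = (0.2777, -0.4823, 0.2095, -0.8040)

q⊗(0,ω) = (1.4983746, -0.8270766, -0.3603188, 0.8723452)
updated quaternion q' = (0.2777, -0.4823, 0.2095, -0.8040)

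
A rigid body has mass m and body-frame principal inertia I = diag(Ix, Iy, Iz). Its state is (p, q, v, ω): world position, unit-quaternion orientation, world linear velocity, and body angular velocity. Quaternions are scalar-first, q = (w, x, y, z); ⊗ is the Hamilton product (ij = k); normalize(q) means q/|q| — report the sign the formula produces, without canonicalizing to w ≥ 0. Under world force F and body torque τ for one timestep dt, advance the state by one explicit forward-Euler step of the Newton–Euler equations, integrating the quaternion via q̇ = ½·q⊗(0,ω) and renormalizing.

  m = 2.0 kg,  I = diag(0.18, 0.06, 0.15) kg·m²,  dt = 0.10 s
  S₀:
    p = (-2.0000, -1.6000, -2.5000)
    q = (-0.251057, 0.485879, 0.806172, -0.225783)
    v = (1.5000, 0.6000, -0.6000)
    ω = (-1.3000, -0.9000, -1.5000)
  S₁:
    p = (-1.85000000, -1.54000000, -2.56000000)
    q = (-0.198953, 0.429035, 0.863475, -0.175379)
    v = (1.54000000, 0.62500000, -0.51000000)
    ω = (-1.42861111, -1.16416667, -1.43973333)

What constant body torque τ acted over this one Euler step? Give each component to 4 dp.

rate change Δω = (-0.12861111, -0.26416667, 0.06026667)
τ = I·(Δω/dt) + ω₀×(Iω₀) = (-0.1100, -0.1000, -0.0500)

τ = (-0.1100, -0.1000, -0.0500)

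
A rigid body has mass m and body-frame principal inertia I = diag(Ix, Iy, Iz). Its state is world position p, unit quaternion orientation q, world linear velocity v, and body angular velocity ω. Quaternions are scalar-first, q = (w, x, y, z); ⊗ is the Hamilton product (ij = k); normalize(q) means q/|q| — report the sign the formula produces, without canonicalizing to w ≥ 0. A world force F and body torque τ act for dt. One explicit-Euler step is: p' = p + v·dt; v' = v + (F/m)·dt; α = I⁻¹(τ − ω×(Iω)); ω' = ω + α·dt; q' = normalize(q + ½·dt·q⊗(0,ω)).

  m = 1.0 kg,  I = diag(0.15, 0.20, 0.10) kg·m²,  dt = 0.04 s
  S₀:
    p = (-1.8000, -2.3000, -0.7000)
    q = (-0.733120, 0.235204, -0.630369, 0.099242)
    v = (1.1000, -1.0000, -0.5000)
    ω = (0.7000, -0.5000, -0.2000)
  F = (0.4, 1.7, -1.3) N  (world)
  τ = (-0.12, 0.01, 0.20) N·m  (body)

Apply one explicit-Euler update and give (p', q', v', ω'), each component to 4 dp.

(τ − ω×Iω)/I = (-0.7333, 0.0850, 2.1750)
ω' = ω + α·dt = (0.6707, -0.4966, -0.1130)
q⊗(0,ω) = (-0.4599789, -0.3374892, 0.4830702, 0.4702803)
updated quaternion q' = (-0.7422, 0.2284, -0.6206, 0.1086)
new position p' = (-1.7560, -2.3400, -0.7200)
v + (F/m)dt = (1.1160, -0.9320, -0.5520)

p' = (-1.7560, -2.3400, -0.7200)
q' = (-0.7422, 0.2284, -0.6206, 0.1086)
v' = (1.1160, -0.9320, -0.5520)
ω' = (0.6707, -0.4966, -0.1130)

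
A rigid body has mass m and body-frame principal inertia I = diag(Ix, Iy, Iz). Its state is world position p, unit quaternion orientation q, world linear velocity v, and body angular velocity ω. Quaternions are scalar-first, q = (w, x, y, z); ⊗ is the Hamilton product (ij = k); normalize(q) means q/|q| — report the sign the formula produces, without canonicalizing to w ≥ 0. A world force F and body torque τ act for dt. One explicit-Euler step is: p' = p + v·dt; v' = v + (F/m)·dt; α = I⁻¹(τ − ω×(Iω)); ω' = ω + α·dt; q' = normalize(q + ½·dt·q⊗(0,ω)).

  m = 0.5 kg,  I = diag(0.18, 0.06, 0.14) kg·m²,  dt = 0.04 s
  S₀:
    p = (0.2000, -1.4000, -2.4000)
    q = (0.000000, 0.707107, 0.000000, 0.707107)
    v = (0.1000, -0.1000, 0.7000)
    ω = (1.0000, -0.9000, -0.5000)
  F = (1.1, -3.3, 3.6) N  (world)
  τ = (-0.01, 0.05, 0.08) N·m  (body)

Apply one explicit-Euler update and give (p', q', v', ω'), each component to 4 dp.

p' = (0.2040, -1.4040, -2.3720)
q' = (-0.0071, 0.7195, 0.0212, 0.6941)
v' = (0.1880, -0.3640, 0.9880)
ω' = (0.9898, -0.8533, -0.5080)

gyro term ω×Iω = (0.0360, -0.0200, 0.1080)
angular accel α = (-0.2556, 1.1667, -0.2000)
ω' = ω + α·dt = (0.9898, -0.8533, -0.5080)
2q̇ = q⊗(0,ω) = (-0.3535535, 0.6363963, 1.0606605, -0.6363963)
updated quaternion q' = (-0.0071, 0.7195, 0.0212, 0.6941)
linear accel F/m = (2.2000, -6.6000, 7.2000)
p + v·dt = (0.2040, -1.4040, -2.3720)
v' = v + a·dt = (0.1880, -0.3640, 0.9880)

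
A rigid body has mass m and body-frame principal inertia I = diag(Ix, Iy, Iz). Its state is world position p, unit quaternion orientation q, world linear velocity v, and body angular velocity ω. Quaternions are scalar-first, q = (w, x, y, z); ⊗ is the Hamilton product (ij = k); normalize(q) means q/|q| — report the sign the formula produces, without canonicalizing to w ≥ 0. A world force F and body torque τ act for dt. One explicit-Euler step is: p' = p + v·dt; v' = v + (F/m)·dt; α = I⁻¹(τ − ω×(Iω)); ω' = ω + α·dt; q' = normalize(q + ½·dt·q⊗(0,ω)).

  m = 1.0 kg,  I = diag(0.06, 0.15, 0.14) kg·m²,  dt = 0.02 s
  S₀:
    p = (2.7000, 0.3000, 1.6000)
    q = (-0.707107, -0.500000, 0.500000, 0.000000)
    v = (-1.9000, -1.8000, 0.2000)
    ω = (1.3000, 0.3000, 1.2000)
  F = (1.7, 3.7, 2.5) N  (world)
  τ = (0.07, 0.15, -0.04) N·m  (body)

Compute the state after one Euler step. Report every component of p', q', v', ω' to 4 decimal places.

precession coupling ω×(Iω) = (-0.0036, -0.1248, 0.0351)
α = I⁻¹(τ − ω×Iω) = (1.2267, 1.8320, -0.5364)
ω + α·dt = (1.3245, 0.3366, 1.1893)
q⊗(0,ω) = (0.5000000, -0.3192391, 0.3878679, -1.6485284)
q' = normalize(q + ½dt·q⊗(0,ω)) = (-0.7020, -0.5031, 0.5038, -0.0165)
a = F/m = (1.7000, 3.7000, 2.5000)
p' = p + v·dt = (2.6620, 0.2640, 1.6040)
v' = v + a·dt = (-1.8660, -1.7260, 0.2500)

p' = (2.6620, 0.2640, 1.6040)
q' = (-0.7020, -0.5031, 0.5038, -0.0165)
v' = (-1.8660, -1.7260, 0.2500)
ω' = (1.3245, 0.3366, 1.1893)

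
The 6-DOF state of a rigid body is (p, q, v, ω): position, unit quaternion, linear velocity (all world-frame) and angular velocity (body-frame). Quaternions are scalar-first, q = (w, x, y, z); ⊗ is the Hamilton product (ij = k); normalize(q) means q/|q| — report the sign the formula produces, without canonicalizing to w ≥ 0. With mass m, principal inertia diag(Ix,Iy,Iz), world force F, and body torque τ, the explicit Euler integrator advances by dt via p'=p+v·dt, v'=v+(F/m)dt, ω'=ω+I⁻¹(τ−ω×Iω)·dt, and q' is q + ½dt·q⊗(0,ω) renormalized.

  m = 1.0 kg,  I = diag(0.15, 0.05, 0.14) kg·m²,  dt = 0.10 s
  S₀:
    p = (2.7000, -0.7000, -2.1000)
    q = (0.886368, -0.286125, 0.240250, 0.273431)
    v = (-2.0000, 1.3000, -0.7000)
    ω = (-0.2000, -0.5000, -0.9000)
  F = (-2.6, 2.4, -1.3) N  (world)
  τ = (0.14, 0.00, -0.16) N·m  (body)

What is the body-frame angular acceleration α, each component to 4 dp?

gyro term ω×Iω = (0.0405, 0.0018, -0.0100)
(τ − ω×Iω)/I = (0.6633, -0.0360, -1.0714)

α = (0.6633, -0.0360, -1.0714)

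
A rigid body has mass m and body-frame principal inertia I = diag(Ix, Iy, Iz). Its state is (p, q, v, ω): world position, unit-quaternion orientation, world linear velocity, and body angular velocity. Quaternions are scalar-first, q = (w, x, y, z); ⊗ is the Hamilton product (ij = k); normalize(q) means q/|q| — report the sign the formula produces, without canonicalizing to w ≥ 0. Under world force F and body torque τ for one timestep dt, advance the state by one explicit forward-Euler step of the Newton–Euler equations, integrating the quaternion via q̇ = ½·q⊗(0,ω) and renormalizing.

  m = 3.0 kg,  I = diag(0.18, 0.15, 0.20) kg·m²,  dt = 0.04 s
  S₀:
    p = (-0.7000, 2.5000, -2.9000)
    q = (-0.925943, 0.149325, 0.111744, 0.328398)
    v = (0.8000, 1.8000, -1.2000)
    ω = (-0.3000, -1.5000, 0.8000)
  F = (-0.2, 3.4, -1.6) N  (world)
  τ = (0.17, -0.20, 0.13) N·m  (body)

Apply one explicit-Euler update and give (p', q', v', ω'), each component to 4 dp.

p' = (-0.6680, 2.5720, -2.9480)
q' = (-0.9264, 0.1664, 0.1351, 0.3096)
v' = (0.7973, 1.8453, -1.2213)
ω' = (-0.2489, -1.5546, 0.8287)

a = F/m = (-0.0667, 1.1333, -0.5333)
new position p' = (-0.6680, 2.5720, -2.9480)
v + (F/m)dt = (0.7973, 1.8453, -1.2213)
precession coupling ω×(Iω) = (-0.0600, 0.0048, -0.0135)
α = I⁻¹(τ − ω×Iω) = (1.2778, -1.3653, 0.7175)
ω' = ω + α·dt = (-0.2489, -1.5546, 0.8287)
q⊗(0,ω) = (-0.0503049, 0.8597751, 1.1709351, -0.9312187)
q' = normalize(q + ½dt·q⊗(0,ω)) = (-0.9264, 0.1664, 0.1351, 0.3096)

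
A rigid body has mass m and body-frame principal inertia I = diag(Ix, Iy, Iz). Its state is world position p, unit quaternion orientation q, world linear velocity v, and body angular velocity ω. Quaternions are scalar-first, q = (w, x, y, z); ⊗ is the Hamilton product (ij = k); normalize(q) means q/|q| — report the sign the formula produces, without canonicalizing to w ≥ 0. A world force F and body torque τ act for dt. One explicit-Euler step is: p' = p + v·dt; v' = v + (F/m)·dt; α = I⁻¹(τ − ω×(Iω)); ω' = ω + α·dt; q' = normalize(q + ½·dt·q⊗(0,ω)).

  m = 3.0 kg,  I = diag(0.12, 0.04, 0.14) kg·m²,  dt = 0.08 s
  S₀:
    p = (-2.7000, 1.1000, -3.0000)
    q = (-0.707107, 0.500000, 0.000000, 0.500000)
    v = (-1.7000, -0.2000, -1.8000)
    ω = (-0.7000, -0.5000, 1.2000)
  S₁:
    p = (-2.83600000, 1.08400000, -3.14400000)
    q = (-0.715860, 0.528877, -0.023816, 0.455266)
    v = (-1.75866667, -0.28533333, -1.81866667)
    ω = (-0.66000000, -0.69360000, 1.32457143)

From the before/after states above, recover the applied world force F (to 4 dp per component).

F = (-2.2000, -3.2000, -0.7000)

v₁ − v₀ = (-0.05866667, -0.08533333, -0.01866667)
F = m·Δv/dt = (-2.2000, -3.2000, -0.7000)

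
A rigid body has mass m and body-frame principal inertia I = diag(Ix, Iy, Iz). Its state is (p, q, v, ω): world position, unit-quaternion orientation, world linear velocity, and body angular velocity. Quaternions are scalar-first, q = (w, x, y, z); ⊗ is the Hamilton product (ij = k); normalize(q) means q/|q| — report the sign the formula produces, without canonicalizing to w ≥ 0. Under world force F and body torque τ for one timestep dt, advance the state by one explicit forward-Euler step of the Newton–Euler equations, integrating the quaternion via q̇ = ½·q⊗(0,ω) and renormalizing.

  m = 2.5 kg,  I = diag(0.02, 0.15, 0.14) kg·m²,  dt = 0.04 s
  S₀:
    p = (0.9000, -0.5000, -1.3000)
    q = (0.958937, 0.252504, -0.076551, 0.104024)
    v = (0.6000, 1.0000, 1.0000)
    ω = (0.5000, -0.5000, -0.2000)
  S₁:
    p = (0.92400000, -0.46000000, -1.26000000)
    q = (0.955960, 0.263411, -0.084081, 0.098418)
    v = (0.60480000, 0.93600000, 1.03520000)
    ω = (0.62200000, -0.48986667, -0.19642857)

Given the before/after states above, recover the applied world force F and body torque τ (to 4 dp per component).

Δω = ω₁−ω₀ = (0.12200000, 0.01013333, 0.00357143)
τ = I·(Δω/dt) + ω₀×(Iω₀) = (0.0600, 0.0500, -0.0200)
Δv = v₁−v₀ = (0.00480000, -0.06400000, 0.03520000)
F = m·Δv/dt = (0.3000, -4.0000, 2.2000)

F = (0.3000, -4.0000, 2.2000)
τ = (0.0600, 0.0500, -0.0200)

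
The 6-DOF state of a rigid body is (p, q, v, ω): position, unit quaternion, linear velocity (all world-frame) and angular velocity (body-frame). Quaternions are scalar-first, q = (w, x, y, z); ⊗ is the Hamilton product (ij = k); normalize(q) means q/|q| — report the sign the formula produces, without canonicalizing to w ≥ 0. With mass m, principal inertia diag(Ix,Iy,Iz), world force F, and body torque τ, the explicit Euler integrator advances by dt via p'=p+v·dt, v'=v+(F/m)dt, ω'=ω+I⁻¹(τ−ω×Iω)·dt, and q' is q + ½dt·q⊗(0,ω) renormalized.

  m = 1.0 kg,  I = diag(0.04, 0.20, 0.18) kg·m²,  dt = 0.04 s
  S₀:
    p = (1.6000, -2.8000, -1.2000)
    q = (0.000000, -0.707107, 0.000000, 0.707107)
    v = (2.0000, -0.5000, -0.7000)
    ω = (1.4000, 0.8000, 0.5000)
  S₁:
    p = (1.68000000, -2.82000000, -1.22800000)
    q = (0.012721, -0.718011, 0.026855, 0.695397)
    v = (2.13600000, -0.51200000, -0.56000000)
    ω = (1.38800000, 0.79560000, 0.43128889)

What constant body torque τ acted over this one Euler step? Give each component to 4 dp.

τ = (-0.0200, -0.1200, -0.1300)

Δω = ω₁−ω₀ = (-0.01200000, -0.00440000, -0.06871111)
precession coupling = (-0.0080, -0.0980, 0.1792)
applied torque τ = (-0.0200, -0.1200, -0.1300)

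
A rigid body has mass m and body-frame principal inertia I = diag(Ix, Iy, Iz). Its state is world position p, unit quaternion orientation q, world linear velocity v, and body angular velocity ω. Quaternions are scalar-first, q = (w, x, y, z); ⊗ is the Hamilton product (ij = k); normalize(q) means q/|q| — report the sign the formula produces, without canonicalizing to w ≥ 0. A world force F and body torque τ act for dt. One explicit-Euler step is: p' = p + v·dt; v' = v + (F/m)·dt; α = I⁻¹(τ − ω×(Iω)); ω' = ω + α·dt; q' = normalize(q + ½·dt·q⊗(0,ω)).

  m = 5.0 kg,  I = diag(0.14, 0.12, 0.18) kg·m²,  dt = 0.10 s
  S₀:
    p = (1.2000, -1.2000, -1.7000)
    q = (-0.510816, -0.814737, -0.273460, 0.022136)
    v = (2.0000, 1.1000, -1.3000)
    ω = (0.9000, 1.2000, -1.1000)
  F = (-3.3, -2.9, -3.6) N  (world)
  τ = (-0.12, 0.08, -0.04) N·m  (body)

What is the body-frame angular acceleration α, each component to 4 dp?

precession coupling ω×(Iω) = (-0.0792, 0.0396, -0.0216)
angular accel α = (-0.2914, 0.3367, -0.1022)

α = (-0.2914, 0.3367, -0.1022)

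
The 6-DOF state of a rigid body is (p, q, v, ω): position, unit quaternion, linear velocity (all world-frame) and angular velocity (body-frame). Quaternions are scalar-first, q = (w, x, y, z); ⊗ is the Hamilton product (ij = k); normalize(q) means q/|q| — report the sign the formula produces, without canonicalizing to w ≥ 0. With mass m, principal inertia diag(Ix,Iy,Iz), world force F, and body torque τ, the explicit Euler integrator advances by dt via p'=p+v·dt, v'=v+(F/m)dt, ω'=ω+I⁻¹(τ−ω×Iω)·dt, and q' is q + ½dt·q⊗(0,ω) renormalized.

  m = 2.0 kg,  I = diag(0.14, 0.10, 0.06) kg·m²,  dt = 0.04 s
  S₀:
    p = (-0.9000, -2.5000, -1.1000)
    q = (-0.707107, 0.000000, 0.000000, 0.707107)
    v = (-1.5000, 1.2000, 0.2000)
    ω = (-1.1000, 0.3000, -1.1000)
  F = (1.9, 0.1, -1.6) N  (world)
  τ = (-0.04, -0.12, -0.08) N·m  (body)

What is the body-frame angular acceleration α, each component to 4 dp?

gyro term ω×Iω = (0.0132, 0.0968, 0.0132)
(τ − ω×Iω)/I = (-0.3800, -2.1680, -1.5533)

α = (-0.3800, -2.1680, -1.5533)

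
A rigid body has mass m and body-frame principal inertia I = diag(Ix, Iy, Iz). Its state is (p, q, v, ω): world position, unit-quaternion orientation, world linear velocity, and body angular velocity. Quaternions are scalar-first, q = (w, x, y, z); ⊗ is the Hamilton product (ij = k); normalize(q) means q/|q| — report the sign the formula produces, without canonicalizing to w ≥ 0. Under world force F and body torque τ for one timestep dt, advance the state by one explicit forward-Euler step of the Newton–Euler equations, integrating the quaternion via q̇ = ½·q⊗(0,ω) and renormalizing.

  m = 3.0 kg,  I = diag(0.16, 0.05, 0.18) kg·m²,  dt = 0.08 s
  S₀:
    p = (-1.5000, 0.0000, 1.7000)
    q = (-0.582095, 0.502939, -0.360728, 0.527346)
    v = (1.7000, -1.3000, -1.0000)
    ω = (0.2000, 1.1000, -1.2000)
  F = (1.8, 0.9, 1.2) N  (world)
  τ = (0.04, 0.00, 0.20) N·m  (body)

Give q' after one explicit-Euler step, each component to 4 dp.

q⊗(0,ω) = (0.9290282, -0.2636260, 0.0686915, 1.3238925)
q + ½dt·q⊗(0,ω), renormalized = (-0.5438, 0.4913, -0.3572, 0.5791)

q' = (-0.5438, 0.4913, -0.3572, 0.5791)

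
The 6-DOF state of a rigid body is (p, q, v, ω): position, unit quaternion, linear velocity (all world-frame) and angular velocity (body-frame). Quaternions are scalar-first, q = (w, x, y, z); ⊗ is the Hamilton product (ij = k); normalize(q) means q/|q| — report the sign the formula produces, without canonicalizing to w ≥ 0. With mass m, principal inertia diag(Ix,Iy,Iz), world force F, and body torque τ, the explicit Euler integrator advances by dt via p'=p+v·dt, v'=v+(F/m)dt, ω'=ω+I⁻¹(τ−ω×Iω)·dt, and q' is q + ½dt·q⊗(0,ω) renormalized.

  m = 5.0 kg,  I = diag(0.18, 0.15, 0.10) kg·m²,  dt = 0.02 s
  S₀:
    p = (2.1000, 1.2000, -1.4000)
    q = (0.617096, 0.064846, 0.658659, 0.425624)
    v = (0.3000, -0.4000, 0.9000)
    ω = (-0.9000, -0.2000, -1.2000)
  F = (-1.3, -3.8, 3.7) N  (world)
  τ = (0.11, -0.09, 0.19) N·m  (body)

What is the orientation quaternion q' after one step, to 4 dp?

q' = (0.6240, 0.0522, 0.6543, 0.4240)

Hamilton product q⊗(0,ω) = (0.7008420, -1.2606524, -0.4286656, -0.1606913)
updated quaternion q' = (0.6240, 0.0522, 0.6543, 0.4240)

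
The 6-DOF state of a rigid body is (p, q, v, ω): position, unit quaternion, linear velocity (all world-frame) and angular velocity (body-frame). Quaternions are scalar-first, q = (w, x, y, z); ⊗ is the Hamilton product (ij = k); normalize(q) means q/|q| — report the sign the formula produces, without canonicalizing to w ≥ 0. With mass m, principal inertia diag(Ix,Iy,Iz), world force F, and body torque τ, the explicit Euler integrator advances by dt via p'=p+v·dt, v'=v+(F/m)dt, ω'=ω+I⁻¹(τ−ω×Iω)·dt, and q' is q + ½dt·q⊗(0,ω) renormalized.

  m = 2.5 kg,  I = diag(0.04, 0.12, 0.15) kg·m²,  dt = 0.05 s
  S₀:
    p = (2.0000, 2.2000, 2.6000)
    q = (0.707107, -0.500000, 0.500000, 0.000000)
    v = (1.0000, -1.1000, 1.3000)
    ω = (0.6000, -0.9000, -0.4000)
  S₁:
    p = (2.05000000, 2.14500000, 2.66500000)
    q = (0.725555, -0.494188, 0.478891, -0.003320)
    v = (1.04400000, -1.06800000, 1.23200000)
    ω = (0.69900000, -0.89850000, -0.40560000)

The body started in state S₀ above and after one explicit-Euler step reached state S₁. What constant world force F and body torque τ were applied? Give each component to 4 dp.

Δω = ω₁−ω₀ = (0.09900000, 0.00150000, -0.00560000)
ω₀×(Iω₀) = (0.0108, 0.0264, -0.0432)
τ = I·(Δω/dt) + ω₀×(Iω₀) = (0.0900, 0.0300, -0.0600)
Δv = v₁−v₀ = (0.04400000, 0.03200000, -0.06800000)
m·(v₁−v₀)/dt = (2.2000, 1.6000, -3.4000)

F = (2.2000, 1.6000, -3.4000)
τ = (0.0900, 0.0300, -0.0600)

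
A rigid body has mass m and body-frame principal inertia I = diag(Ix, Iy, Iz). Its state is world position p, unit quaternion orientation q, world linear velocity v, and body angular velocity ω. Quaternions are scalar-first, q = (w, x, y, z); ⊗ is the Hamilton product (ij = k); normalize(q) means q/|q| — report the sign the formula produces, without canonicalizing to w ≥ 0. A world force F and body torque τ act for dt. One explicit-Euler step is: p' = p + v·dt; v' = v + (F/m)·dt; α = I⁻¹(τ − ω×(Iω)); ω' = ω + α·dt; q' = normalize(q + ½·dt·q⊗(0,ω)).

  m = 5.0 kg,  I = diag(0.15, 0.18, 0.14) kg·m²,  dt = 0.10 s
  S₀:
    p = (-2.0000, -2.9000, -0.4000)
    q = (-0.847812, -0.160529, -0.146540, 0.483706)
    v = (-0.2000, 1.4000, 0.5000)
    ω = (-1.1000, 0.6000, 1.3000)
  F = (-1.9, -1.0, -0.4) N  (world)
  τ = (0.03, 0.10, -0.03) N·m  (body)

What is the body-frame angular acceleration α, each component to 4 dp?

α = (0.4080, 0.6350, -0.0729)

gyro term ω×Iω = (-0.0312, -0.0143, -0.0198)
α = I⁻¹(τ − ω×Iω) = (0.4080, 0.6350, -0.0729)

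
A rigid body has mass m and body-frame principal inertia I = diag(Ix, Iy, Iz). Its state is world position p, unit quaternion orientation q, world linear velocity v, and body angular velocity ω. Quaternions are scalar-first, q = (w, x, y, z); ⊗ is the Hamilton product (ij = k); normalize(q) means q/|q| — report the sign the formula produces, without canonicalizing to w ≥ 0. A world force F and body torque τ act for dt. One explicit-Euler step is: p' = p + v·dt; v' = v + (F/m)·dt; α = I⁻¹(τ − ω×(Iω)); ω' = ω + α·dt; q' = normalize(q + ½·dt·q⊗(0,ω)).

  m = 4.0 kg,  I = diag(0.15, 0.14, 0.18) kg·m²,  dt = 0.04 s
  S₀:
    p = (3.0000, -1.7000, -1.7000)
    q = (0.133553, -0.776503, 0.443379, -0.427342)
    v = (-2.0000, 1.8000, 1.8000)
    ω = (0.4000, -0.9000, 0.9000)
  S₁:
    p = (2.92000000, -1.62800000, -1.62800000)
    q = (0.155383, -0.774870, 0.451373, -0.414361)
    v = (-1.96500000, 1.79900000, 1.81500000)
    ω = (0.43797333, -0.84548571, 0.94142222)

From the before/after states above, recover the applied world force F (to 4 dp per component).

v₁ − v₀ = (0.03500000, -0.00100000, 0.01500000)
applied force F = (3.5000, -0.1000, 1.5000)

F = (3.5000, -0.1000, 1.5000)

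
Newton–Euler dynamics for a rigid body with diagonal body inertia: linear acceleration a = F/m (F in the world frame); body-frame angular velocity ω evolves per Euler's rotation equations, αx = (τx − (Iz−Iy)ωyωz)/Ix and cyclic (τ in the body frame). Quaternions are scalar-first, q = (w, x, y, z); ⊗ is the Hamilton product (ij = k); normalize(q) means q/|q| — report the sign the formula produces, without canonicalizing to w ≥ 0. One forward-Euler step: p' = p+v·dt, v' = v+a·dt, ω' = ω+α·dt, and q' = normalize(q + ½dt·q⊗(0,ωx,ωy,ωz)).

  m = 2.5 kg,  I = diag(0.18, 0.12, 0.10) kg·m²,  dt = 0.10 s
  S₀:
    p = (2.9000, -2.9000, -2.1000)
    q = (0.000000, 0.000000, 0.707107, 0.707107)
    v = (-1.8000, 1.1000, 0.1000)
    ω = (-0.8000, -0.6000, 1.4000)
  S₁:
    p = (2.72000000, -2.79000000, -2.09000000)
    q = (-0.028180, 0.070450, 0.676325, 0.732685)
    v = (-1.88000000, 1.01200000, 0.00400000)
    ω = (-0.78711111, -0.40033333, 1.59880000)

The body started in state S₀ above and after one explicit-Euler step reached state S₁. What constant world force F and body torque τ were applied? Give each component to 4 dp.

v₁ − v₀ = (-0.08000000, -0.08800000, -0.09600000)
F = m·Δv/dt = (-2.0000, -2.2000, -2.4000)
rate change Δω = (0.01288889, 0.19966667, 0.19880000)
ω₀×(Iω₀) = (0.0168, -0.0896, -0.0288)
τ = I·(Δω/dt) + ω₀×(Iω₀) = (0.0400, 0.1500, 0.1700)

F = (-2.0000, -2.2000, -2.4000)
τ = (0.0400, 0.1500, 0.1700)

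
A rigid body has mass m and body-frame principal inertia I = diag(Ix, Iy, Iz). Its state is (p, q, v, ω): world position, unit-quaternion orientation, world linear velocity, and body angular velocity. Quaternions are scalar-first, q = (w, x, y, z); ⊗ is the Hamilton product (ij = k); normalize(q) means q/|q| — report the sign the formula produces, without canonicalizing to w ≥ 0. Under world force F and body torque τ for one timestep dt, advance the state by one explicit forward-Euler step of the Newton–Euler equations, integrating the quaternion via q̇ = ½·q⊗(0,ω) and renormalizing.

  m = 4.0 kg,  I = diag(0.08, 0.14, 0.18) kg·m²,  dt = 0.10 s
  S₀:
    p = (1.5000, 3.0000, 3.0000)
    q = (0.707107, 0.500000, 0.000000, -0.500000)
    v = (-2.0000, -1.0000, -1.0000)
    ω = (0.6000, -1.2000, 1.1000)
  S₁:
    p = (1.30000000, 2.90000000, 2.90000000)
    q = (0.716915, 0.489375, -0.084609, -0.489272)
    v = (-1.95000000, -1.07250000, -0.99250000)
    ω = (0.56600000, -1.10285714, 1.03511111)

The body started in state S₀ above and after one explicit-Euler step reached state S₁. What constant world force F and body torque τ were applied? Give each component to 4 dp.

Δv = v₁−v₀ = (0.05000000, -0.07250000, 0.00750000)
applied force F = (2.0000, -2.9000, 0.3000)
Δω = ω₁−ω₀ = (-0.03400000, 0.09714286, -0.06488889)
ω₀×(Iω₀) = (-0.0528, -0.0660, -0.0432)
applied torque τ = (-0.0800, 0.0700, -0.1600)

F = (2.0000, -2.9000, 0.3000)
τ = (-0.0800, 0.0700, -0.1600)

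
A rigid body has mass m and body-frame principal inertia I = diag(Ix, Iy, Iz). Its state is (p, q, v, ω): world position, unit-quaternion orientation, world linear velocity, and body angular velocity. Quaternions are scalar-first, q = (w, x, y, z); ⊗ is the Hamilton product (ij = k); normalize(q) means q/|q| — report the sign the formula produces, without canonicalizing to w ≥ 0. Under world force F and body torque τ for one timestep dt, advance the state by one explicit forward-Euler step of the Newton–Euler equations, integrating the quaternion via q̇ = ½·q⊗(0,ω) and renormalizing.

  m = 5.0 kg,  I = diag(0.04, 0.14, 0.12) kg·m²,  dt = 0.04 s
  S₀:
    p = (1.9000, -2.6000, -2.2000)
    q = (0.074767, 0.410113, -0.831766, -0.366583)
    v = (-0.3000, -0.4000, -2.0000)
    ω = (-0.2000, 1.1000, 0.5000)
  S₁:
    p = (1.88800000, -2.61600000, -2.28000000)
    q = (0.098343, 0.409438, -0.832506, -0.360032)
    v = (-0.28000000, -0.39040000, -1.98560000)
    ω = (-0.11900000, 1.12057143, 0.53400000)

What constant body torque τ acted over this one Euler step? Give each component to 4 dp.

rate change Δω = (0.08100000, 0.02057143, 0.03400000)
applied torque τ = (0.0700, 0.0800, 0.0800)

τ = (0.0700, 0.0800, 0.0800)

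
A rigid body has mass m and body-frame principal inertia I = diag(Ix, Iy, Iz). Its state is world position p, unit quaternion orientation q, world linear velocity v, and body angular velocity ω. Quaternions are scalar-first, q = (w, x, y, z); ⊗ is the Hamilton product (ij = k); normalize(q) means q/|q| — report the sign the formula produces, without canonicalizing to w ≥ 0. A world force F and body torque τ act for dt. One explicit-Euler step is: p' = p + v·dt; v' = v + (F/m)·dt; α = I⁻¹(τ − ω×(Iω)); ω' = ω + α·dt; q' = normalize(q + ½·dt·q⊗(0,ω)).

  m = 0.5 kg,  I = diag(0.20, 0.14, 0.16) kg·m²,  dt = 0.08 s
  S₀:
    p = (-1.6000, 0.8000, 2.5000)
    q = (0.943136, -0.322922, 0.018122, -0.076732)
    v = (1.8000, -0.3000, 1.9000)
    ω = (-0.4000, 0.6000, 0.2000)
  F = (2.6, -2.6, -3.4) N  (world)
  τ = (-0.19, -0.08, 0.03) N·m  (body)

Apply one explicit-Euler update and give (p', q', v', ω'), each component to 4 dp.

new position p' = (-1.4560, 0.7760, 2.6520)
v' = v + a·dt = (2.2160, -0.7160, 1.3560)
gyro term ω×Iω = (0.0024, -0.0032, 0.0144)
angular accel α = (-0.9620, -0.5486, 0.0975)
ω + α·dt = (-0.4770, 0.5561, 0.2078)
2q̇ = q⊗(0,ω) = (-0.1246956, -0.3275908, 0.6611588, 0.0021228)
updated quaternion q' = (0.9377, -0.3359, 0.0445, -0.0766)

p' = (-1.4560, 0.7760, 2.6520)
q' = (0.9377, -0.3359, 0.0445, -0.0766)
v' = (2.2160, -0.7160, 1.3560)
ω' = (-0.4770, 0.5561, 0.2078)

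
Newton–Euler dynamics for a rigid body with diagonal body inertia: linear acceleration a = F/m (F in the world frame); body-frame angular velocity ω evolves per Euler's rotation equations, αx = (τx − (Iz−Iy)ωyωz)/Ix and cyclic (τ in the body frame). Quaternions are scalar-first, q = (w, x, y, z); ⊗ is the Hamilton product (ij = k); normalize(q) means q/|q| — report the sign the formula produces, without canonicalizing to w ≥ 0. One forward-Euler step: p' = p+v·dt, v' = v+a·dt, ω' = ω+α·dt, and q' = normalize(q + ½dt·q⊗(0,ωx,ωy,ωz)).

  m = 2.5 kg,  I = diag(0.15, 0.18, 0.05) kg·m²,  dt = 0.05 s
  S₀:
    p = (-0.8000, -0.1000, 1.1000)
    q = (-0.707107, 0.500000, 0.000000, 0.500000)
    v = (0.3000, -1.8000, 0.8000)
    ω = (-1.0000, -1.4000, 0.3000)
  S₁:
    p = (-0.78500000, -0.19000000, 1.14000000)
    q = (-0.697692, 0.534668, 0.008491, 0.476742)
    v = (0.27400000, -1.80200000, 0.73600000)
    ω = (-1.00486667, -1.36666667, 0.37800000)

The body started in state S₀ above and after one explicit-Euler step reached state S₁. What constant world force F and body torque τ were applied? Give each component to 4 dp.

F = (-1.3000, -0.1000, -3.2000)
τ = (0.0400, 0.0900, 0.1200)

Δv = v₁−v₀ = (-0.02600000, -0.00200000, -0.06400000)
F = m·Δv/dt = (-1.3000, -0.1000, -3.2000)
rate change Δω = (-0.00486667, 0.03333333, 0.07800000)
gyro term ω₀×Iω₀ = (0.0546, -0.0300, 0.0420)
applied torque τ = (0.0400, 0.0900, 0.1200)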